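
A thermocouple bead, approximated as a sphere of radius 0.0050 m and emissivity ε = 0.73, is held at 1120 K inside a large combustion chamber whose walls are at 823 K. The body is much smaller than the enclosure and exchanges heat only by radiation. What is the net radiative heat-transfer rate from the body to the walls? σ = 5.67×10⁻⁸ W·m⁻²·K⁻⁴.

P_net ≈ 14.5 W

For a small grey body in a large enclosure: P_net = εσA(T_body⁴ − T_wall⁴).
A = 4πr² = 3.142×10⁻⁴ m²; T_body⁴ − T_wall⁴ = 1.574×10¹² − 4.588×10¹¹ = 1.115×10¹² K⁴.
|P_net| = 0.73·5.67×10⁻⁸·3.142×10⁻⁴·1.115×10¹².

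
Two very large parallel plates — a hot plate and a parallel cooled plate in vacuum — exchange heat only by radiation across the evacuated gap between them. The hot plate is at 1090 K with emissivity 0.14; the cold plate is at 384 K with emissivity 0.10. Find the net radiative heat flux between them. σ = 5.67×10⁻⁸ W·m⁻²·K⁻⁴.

For two infinite grey parallel plates, q = σ(T₁⁴ − T₂⁴)/(1/ε₁ + 1/ε₂ − 1).
T₁⁴ − T₂⁴ = 1.412×10¹² − 2.174×10¹⁰ = 1.390×10¹² K⁴.
1/ε₁ + 1/ε₂ − 1 = 7.143 + 10.00 − 1 = 16.14.
q = 5.67×10⁻⁸ × 1.390×10¹² / 16.14.

q ≈ 4880 W/m²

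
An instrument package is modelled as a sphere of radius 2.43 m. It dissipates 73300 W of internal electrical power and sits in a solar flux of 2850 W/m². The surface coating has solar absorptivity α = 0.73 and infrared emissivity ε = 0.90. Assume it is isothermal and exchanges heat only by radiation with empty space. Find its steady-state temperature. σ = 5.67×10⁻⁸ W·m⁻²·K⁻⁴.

T ≈ 415 K

At steady state, absorbed solar power + internal power = radiated power.
Absorbed: α·S·A_cross = 0.73·2850·18.55 = 38590 W (cross-section πr²).
Total input = 38590 + 73300 = 1.119×10⁵ W.
Radiated: εσ·A_surf·T⁴ with A_surf = 4πr² = 74.20 m².
T⁴ = 1.119×10⁵/(0.90·5.67×10⁻⁸·74.20) = 2.955×10¹⁰ K⁴.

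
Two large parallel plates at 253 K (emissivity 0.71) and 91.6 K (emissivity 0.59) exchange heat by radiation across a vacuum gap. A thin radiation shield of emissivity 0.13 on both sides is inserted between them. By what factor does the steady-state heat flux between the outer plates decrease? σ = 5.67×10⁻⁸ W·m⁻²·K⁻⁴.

factor ≈ 7.84

Without shield: q₀ = σΔ(T⁴)/(1/ε₁+1/ε₂−1) with denominator 2.103.
With shield the two gaps are in series; the resistances add: (1/ε₁+1/ε_s−1)+(1/ε_s+1/ε₂−1) = 8.101+8.387 = 16.49.
Heat-flux ratio q₀/q = 16.49/2.103.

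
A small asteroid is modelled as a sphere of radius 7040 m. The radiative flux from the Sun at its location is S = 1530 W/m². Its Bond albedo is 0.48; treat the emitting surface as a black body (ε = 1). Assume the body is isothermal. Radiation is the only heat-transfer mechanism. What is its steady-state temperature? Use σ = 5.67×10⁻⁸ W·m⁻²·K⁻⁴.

T ≈ 243 K

At equilibrium, absorbed power = emitted power.
Absorbing cross-section = πr² = 1.557×10⁸ m²; emitting surface = 4πr² = 6.228×10⁸ m² (ratio 4).
(1−a)S·A_cross = εσ·A_surf·T⁴  ⇒  T⁴ = (1−a)S/(4σ).
T⁴ = 0.520·1530/(4·5.67×10⁻⁸) = 3.508×10⁹ K⁴.
T = (3.508×10⁹)^(1/4).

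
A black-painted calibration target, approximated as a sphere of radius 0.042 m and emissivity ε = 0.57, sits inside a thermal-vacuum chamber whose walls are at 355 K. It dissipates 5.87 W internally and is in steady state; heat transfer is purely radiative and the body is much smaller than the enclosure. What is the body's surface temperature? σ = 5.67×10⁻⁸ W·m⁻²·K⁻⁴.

For a small grey body in a large enclosure, net radiated power = εσA(T⁴ − T_w⁴).
Steady state: P = εσA(T⁴ − T_w⁴) with A = 4πr² = 0.02217 m².
T⁴ = P/(εσA) + T_w⁴ = 5.87/(0.57·5.67×10⁻⁸·0.02217) + (355)⁴
    = 8.194×10⁹ + 1.588×10¹⁰ = 2.408×10¹⁰ K⁴.

T ≈ 394 K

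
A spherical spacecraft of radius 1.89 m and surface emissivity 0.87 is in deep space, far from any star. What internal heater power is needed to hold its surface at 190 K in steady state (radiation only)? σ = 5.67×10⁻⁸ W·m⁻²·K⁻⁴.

P ≈ 2890 W

P = εσ·4πr²·T⁴.
4πr² = 44.89 m²; T⁴ = 1.303×10⁹ K⁴.
P = 0.87·5.67×10⁻⁸·44.89·1.303×10⁹.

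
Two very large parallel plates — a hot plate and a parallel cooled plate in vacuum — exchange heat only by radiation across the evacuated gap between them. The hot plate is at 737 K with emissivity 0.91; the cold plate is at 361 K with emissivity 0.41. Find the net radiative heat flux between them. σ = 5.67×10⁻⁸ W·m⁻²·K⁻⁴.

q ≈ 6210 W/m²

For two infinite grey parallel plates, q = σ(T₁⁴ − T₂⁴)/(1/ε₁ + 1/ε₂ − 1).
T₁⁴ − T₂⁴ = 2.950×10¹¹ − 1.698×10¹⁰ = 2.780×10¹¹ K⁴.
1/ε₁ + 1/ε₂ − 1 = 1.099 + 2.439 − 1 = 2.538.
q = 5.67×10⁻⁸ × 2.780×10¹¹ / 2.538.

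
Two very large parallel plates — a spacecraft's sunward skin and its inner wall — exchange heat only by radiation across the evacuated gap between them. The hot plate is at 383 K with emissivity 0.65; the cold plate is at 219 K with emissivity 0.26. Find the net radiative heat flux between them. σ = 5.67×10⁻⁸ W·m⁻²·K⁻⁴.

q ≈ 249 W/m²

For two infinite grey parallel plates, q = σ(T₁⁴ − T₂⁴)/(1/ε₁ + 1/ε₂ − 1).
T₁⁴ − T₂⁴ = 2.152×10¹⁰ − 2.300×10⁹ = 1.922×10¹⁰ K⁴.
1/ε₁ + 1/ε₂ − 1 = 1.538 + 3.846 − 1 = 4.385.
q = 5.67×10⁻⁸ × 1.922×10¹⁰ / 4.385.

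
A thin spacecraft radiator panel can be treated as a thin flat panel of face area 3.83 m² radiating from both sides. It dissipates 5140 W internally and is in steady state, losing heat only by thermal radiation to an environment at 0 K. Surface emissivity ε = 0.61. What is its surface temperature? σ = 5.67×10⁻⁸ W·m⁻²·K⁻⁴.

T ≈ 373 K

Steady state: internal power = radiated power, P = εσA T⁴.
Radiating area A = 2·3.83 = 7.660 m².
T⁴ = P/(εσA) = 5140/(0.61·5.67×10⁻⁸·7.660) = 1.940×10¹⁰ K⁴.
T = (1.940×10¹⁰)^(1/4).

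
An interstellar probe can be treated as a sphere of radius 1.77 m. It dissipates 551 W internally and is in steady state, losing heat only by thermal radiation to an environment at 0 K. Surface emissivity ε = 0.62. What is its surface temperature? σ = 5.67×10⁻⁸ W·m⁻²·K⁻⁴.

Steady state: internal power = radiated power, P = εσA T⁴.
Radiating area A = 4πr² = 39.37 m².
T⁴ = P/(εσA) = 551/(0.62·5.67×10⁻⁸·39.37) = 3.981×10⁸ K⁴.
T = (3.981×10⁸)^(1/4).

T ≈ 141 K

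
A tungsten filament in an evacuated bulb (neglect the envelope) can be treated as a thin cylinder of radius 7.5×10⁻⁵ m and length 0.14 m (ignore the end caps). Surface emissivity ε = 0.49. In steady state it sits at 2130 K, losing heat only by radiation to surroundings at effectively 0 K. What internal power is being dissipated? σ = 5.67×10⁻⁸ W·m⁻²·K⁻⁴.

P ≈ 37.7 W

Steady state: P = εσA T⁴.
A = 2πrL = 6.597×10⁻⁵ m²; T⁴ = (2130)⁴ = 2.058×10¹³ K⁴.
P = 0.49 × 5.67×10⁻⁸ × 6.597×10⁻⁵ × 2.058×10¹³.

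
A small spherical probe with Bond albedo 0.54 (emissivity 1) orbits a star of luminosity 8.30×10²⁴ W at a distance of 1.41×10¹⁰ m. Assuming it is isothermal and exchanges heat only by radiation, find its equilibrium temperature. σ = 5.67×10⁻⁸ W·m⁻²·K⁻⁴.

T ≈ 287 K

First find the stellar flux at distance d: S = L/(4πd²) = 8.30×10²⁴/(4π·(1.41×10¹⁰)²) = 3322 W/m².
For an isothermal sphere, absorbed (1−a)S·πr² = emitted σ·4πr²·T⁴, so T⁴ = (1−a)S/(4σ).
T⁴ = 0.460·3322/(4·5.67×10⁻⁸) = 6.738×10⁹ K⁴.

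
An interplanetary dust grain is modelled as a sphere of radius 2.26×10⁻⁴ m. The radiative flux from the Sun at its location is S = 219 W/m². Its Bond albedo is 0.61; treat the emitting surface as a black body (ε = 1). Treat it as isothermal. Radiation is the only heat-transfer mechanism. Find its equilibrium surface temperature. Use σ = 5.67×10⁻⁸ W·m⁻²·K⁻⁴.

T ≈ 139 K

At equilibrium, absorbed power = emitted power.
Absorbing cross-section = πr² = 1.605×10⁻⁷ m²; emitting surface = 4πr² = 6.418×10⁻⁷ m² (ratio 4).
(1−a)S·A_cross = εσ·A_surf·T⁴  ⇒  T⁴ = (1−a)S/(4σ).
T⁴ = 0.390·219/(4·5.67×10⁻⁸) = 3.766×10⁸ K⁴.
T = (3.766×10⁸)^(1/4).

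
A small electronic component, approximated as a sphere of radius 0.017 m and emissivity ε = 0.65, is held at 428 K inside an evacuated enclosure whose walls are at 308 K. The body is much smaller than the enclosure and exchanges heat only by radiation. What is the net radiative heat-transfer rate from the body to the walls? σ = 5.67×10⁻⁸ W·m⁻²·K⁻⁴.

P_net ≈ 3.29 W

For a small grey body in a large enclosure: P_net = εσA(T_body⁴ − T_wall⁴).
A = 4πr² = 0.003632 m²; T_body⁴ − T_wall⁴ = 3.356×10¹⁰ − 8.999×10⁹ = 2.456×10¹⁰ K⁴.
|P_net| = 0.65·5.67×10⁻⁸·0.003632·2.456×10¹⁰.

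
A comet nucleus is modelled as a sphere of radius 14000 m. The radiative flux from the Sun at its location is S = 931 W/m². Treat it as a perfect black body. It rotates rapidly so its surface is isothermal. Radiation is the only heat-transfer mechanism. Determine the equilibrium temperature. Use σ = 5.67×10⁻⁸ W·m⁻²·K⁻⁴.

T ≈ 253 K

At equilibrium, absorbed power = emitted power.
Absorbing cross-section = πr² = 6.158×10⁸ m²; emitting surface = 4πr² = 2.463×10⁹ m² (ratio 4).
S·A_cross = εσ·A_surf·T⁴  ⇒  T⁴ = S/(4σ).
T⁴ = 1.00·931/(4·5.67×10⁻⁸) = 4.105×10⁹ K⁴.
T = (4.105×10⁹)^(1/4).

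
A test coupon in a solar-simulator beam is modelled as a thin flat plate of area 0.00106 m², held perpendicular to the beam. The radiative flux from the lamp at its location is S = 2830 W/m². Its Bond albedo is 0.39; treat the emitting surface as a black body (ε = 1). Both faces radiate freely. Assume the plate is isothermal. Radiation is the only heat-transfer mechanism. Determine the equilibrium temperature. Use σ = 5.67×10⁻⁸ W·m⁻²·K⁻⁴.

T ≈ 351 K

At equilibrium, absorbed power = emitted power.
Absorbing cross-section = A = 0.001060 m²; emitting surface = 2A = 0.002120 m² (ratio 2).
(1−a)S·A_cross = εσ·A_surf·T⁴  ⇒  T⁴ = (1−a)S/(2σ).
T⁴ = 0.610·2830/(2·5.67×10⁻⁸) = 1.522×10¹⁰ K⁴.
T = (1.522×10¹⁰)^(1/4).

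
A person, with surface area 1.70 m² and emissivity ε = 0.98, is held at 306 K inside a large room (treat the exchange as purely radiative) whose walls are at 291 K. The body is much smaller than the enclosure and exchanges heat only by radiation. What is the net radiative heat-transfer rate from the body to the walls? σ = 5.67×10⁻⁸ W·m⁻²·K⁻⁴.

P_net ≈ 151 W

For a small grey body in a large enclosure: P_net = εσA(T_body⁴ − T_wall⁴).
A = 1.70 m²; T_body⁴ − T_wall⁴ = 8.768×10⁹ − 7.171×10⁹ = 1.597×10⁹ K⁴.
|P_net| = 0.98·5.67×10⁻⁸·1.700·1.597×10⁹.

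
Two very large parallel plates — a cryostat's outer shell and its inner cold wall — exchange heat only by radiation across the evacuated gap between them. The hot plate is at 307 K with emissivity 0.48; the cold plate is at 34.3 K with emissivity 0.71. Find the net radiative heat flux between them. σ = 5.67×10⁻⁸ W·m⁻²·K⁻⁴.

For two infinite grey parallel plates, q = σ(T₁⁴ − T₂⁴)/(1/ε₁ + 1/ε₂ − 1).
T₁⁴ − T₂⁴ = 8.883×10⁹ − 1.384×10⁶ = 8.881×10⁹ K⁴.
1/ε₁ + 1/ε₂ − 1 = 2.083 + 1.408 − 1 = 2.492.
q = 5.67×10⁻⁸ × 8.881×10⁹ / 2.492.

q ≈ 202 W/m²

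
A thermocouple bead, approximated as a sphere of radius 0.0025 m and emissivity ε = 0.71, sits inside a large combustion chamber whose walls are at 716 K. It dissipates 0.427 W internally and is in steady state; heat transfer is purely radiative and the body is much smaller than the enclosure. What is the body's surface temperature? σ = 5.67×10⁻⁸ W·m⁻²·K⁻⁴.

T ≈ 794 K

For a small grey body in a large enclosure, net radiated power = εσA(T⁴ − T_w⁴).
Steady state: P = εσA(T⁴ − T_w⁴) with A = 4πr² = 7.854×10⁻⁵ m².
T⁴ = P/(εσA) + T_w⁴ = 0.427/(0.71·5.67×10⁻⁸·7.854×10⁻⁵) + (716)⁴
    = 1.351×10¹¹ + 2.628×10¹¹ = 3.979×10¹¹ K⁴.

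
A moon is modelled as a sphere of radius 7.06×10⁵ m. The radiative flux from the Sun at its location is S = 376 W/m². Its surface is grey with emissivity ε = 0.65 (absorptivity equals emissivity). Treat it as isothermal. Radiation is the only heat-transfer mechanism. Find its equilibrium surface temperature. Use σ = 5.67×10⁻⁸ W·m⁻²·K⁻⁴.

At equilibrium, absorbed power = emitted power.
Absorbing cross-section = πr² = 1.566×10¹² m²; emitting surface = 4πr² = 6.264×10¹² m² (ratio 4).
εS·A_cross = εσ·A_surf·T⁴  ⇒  T⁴ = S/(4σ)   (ε cancels).
T⁴ = 376/(4·5.67×10⁻⁸) = 1.658×10⁹ K⁴.
T = (1.658×10⁹)^(1/4).

T ≈ 202 K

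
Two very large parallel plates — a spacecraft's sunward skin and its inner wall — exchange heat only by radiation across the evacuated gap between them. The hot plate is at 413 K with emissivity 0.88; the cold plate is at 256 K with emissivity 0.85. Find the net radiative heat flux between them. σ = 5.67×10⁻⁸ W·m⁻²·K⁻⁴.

For two infinite grey parallel plates, q = σ(T₁⁴ − T₂⁴)/(1/ε₁ + 1/ε₂ − 1).
T₁⁴ − T₂⁴ = 2.909×10¹⁰ − 4.295×10⁹ = 2.480×10¹⁰ K⁴.
1/ε₁ + 1/ε₂ − 1 = 1.136 + 1.176 − 1 = 1.313.
q = 5.67×10⁻⁸ × 2.480×10¹⁰ / 1.313.

q ≈ 1070 W/m²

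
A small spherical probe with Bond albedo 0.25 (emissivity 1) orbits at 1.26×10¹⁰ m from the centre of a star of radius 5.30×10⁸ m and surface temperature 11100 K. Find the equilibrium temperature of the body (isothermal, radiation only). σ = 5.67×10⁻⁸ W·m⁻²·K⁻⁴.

T ≈ 1500 K

The star's surface emits σT_*⁴; at distance d the flux is S = σT_*⁴(R_*/d)².
S = 5.67×10⁻⁸·(11100)⁴·(5.30×10⁸/1.26×10¹⁰)² = 1.523×10⁶ W/m².
For an isothermal sphere T⁴ = (1−a)S/(4σ) = 5.036×10¹² K⁴.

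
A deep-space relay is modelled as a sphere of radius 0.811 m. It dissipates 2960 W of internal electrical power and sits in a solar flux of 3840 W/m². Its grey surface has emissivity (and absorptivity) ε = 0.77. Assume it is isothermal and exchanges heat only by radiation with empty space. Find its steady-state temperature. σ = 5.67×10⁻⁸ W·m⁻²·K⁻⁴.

T ≈ 398 K

At steady state, absorbed solar power + internal power = radiated power.
Absorbed: α·S·A_cross = 0.77·3840·2.066 = 6110 W (cross-section πr²).
Total input = 6110 + 2960 = 9070 W.
Radiated: εσ·A_surf·T⁴ with A_surf = 4πr² = 8.265 m².
T⁴ = 9070/(0.77·5.67×10⁻⁸·8.265) = 2.513×10¹⁰ K⁴.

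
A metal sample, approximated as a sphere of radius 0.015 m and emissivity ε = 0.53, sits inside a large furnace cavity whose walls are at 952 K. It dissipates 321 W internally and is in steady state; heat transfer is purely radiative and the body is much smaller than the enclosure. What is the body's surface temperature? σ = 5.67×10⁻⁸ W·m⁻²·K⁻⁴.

T ≈ 1460 K

For a small grey body in a large enclosure, net radiated power = εσA(T⁴ − T_w⁴).
Steady state: P = εσA(T⁴ − T_w⁴) with A = 4πr² = 0.002827 m².
T⁴ = P/(εσA) + T_w⁴ = 321/(0.53·5.67×10⁻⁸·0.002827) + (952)⁴
    = 3.778×10¹² + 8.214×10¹¹ = 4.599×10¹² K⁴.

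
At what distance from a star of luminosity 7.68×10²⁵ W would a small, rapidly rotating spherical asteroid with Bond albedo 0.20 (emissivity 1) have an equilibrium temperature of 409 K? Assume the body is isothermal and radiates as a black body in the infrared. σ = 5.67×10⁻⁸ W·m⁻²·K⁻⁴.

d ≈ 2.78×10¹⁰ m

For an isothermal black-emitting sphere, (1−a)S·πr² = σ·4πr²·T⁴ ⇒ S = 4σT⁴/(1−a).
S = 4·5.67×10⁻⁸·(409)⁴/0.800 = 7933 W/m².
Flux falls as S = L/(4πd²), so d = √(L/(4πS)) = √(7.68×10²⁵/(4π·7933)).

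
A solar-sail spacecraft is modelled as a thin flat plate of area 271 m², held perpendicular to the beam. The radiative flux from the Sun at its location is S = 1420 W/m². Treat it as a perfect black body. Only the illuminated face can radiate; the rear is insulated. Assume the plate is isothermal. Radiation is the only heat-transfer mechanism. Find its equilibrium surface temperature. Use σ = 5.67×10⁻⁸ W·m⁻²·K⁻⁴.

At equilibrium, absorbed power = emitted power.
Absorbing cross-section = A = 271.0 m²; emitting surface = A = 271.0 m² (ratio 1).
S·A_cross = εσ·A_surf·T⁴  ⇒  T⁴ = S/(1σ).
T⁴ = 1.00·1420/(1·5.67×10⁻⁸) = 2.504×10¹⁰ K⁴.
T = (2.504×10¹⁰)^(1/4).

T ≈ 398 K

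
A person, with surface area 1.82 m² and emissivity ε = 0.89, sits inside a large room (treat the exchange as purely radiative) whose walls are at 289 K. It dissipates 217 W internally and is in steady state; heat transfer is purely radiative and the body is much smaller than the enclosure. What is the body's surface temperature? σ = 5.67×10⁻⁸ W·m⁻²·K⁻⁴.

For a small grey body in a large enclosure, net radiated power = εσA(T⁴ − T_w⁴).
Steady state: P = εσA(T⁴ − T_w⁴) with A = 1.82 m².
T⁴ = P/(εσA) + T_w⁴ = 217/(0.89·5.67×10⁻⁸·1.820) + (289)⁴
    = 2.363×10⁹ + 6.976×10⁹ = 9.338×10⁹ K⁴.

T ≈ 311 K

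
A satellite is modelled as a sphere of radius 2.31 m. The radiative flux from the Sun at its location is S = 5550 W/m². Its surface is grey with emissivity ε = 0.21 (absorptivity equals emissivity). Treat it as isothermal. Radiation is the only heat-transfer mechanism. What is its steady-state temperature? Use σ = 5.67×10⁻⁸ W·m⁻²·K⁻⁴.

At equilibrium, absorbed power = emitted power.
Absorbing cross-section = πr² = 16.76 m²; emitting surface = 4πr² = 67.06 m² (ratio 4).
εS·A_cross = εσ·A_surf·T⁴  ⇒  T⁴ = S/(4σ)   (ε cancels).
T⁴ = 5550/(4·5.67×10⁻⁸) = 2.447×10¹⁰ K⁴.
T = (2.447×10¹⁰)^(1/4).

T ≈ 396 K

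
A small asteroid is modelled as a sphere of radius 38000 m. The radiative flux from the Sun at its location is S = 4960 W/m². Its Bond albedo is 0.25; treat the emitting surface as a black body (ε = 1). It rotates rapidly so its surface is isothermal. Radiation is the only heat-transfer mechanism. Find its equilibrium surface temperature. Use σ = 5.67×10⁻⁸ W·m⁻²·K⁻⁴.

T ≈ 358 K

At equilibrium, absorbed power = emitted power.
Absorbing cross-section = πr² = 4.536×10⁹ m²; emitting surface = 4πr² = 1.815×10¹⁰ m² (ratio 4).
(1−a)S·A_cross = εσ·A_surf·T⁴  ⇒  T⁴ = (1−a)S/(4σ).
T⁴ = 0.750·4960/(4·5.67×10⁻⁸) = 1.640×10¹⁰ K⁴.
T = (1.640×10¹⁰)^(1/4).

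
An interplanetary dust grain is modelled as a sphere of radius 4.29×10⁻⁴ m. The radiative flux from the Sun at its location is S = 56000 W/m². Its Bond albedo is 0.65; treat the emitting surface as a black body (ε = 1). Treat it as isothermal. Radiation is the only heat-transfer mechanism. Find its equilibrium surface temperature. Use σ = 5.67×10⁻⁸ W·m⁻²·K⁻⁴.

T ≈ 542 K

At equilibrium, absorbed power = emitted power.
Absorbing cross-section = πr² = 5.782×10⁻⁷ m²; emitting surface = 4πr² = 2.313×10⁻⁶ m² (ratio 4).
(1−a)S·A_cross = εσ·A_surf·T⁴  ⇒  T⁴ = (1−a)S/(4σ).
T⁴ = 0.350·56000/(4·5.67×10⁻⁸) = 8.642×10¹⁰ K⁴.
T = (8.642×10¹⁰)^(1/4).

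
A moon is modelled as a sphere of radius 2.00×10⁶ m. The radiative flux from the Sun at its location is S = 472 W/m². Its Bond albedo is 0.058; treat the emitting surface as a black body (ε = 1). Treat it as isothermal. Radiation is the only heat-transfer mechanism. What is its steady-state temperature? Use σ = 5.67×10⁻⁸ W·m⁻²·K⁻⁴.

T ≈ 210 K

At equilibrium, absorbed power = emitted power.
Absorbing cross-section = πr² = 1.257×10¹³ m²; emitting surface = 4πr² = 5.027×10¹³ m² (ratio 4).
(1−a)S·A_cross = εσ·A_surf·T⁴  ⇒  T⁴ = (1−a)S/(4σ).
T⁴ = 0.942·472/(4·5.67×10⁻⁸) = 1.960×10⁹ K⁴.
T = (1.960×10⁹)^(1/4).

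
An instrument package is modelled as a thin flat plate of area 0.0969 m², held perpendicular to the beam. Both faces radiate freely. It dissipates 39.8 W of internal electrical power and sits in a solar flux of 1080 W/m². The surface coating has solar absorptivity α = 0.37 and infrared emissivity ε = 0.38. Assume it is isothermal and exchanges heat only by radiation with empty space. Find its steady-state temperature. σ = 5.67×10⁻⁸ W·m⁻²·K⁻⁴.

At steady state, absorbed solar power + internal power = radiated power.
Absorbed: α·S·A_cross = 0.37·1080·0.09690 = 38.72 W (cross-section A).
Total input = 38.72 + 39.8 = 78.52 W.
Radiated: εσ·A_surf·T⁴ with A_surf = 2A = 0.1938 m².
T⁴ = 78.52/(0.38·5.67×10⁻⁸·0.1938) = 1.880×10¹⁰ K⁴.

T ≈ 370 K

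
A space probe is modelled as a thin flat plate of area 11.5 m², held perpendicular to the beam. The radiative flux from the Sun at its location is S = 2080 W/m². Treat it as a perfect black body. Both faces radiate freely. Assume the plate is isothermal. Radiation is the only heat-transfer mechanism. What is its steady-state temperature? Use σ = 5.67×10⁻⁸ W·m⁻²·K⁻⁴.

T ≈ 368 K

At equilibrium, absorbed power = emitted power.
Absorbing cross-section = A = 11.50 m²; emitting surface = 2A = 23.00 m² (ratio 2).
S·A_cross = εσ·A_surf·T⁴  ⇒  T⁴ = S/(2σ).
T⁴ = 1.00·2080/(2·5.67×10⁻⁸) = 1.834×10¹⁰ K⁴.
T = (1.834×10¹⁰)^(1/4).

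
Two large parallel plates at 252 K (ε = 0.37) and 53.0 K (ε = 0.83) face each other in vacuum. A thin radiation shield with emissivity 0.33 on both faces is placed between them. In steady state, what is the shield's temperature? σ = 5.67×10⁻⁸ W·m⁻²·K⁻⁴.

In steady state the net flux on the hot side equals that on the cold side.
σ(T₁⁴−T_s⁴)/D₁ = σ(T_s⁴−T₂⁴)/D₂, with D₁ = 1/ε₁+1/ε_s−1 = 4.733, D₂ = 1/ε_s+1/ε₂−1 = 3.235.
Solve for T_s⁴: T_s⁴ = (D₂·T₁⁴ + D₁·T₂⁴)/(D₁+D₂) = 1.642×10⁹ K⁴.

T_s ≈ 201 K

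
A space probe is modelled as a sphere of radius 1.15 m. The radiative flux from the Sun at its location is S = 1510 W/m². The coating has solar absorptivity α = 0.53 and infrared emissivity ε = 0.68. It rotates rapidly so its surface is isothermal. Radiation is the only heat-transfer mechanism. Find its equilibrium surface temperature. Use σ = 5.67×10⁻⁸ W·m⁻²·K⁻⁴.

T ≈ 268 K

At equilibrium, absorbed power = emitted power.
Absorbing cross-section = πr² = 4.155 m²; emitting surface = 4πr² = 16.62 m² (ratio 4).
αS·A_cross = εσ·A_surf·T⁴  ⇒  T⁴ = αS/(ε·4σ).
T⁴ = 0.530·1510/(0.68·4·5.67×10⁻⁸) = 5.189×10⁹ K⁴.
T = (5.189×10⁹)^(1/4).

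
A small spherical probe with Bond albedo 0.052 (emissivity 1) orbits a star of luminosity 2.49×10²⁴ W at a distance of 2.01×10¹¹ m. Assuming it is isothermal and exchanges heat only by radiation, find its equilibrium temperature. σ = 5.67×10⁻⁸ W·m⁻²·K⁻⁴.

First find the stellar flux at distance d: S = L/(4πd²) = 2.49×10²⁴/(4π·(2.01×10¹¹)²) = 4.905 W/m².
For an isothermal sphere, absorbed (1−a)S·πr² = emitted σ·4πr²·T⁴, so T⁴ = (1−a)S/(4σ).
T⁴ = 0.948·4.905/(4·5.67×10⁻⁸) = 2.050×10⁷ K⁴.

T ≈ 67.3 K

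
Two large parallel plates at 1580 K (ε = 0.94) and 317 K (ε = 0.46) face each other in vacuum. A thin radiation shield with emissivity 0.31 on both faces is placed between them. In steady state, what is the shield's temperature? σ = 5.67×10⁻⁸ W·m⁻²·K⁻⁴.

In steady state the net flux on the hot side equals that on the cold side.
σ(T₁⁴−T_s⁴)/D₁ = σ(T_s⁴−T₂⁴)/D₂, with D₁ = 1/ε₁+1/ε_s−1 = 3.290, D₂ = 1/ε_s+1/ε₂−1 = 4.400.
Solve for T_s⁴: T_s⁴ = (D₂·T₁⁴ + D₁·T₂⁴)/(D₁+D₂) = 3.570×10¹² K⁴.

T_s ≈ 1370 K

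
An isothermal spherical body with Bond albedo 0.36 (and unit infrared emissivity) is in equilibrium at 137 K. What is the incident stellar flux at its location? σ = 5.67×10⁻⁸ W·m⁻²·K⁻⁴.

S ≈ 125 W/m²

(1−a)S·πr² = σ·4πr²·T⁴ ⇒ S = 4σT⁴/(1−a).
S = 4·5.67×10⁻⁸·3.523×10⁸/0.640.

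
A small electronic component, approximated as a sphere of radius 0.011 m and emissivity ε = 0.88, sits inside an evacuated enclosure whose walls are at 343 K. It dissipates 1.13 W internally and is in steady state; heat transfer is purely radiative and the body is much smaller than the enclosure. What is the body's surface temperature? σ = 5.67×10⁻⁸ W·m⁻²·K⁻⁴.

T ≈ 412 K

For a small grey body in a large enclosure, net radiated power = εσA(T⁴ − T_w⁴).
Steady state: P = εσA(T⁴ − T_w⁴) with A = 4πr² = 0.001521 m².
T⁴ = P/(εσA) + T_w⁴ = 1.13/(0.88·5.67×10⁻⁸·0.001521) + (343)⁴
    = 1.489×10¹⁰ + 1.384×10¹⁰ = 2.874×10¹⁰ K⁴.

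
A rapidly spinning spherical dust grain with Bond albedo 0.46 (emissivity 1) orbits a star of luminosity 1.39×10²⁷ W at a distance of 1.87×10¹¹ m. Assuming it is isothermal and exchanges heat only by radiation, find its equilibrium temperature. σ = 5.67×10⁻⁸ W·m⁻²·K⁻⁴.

First find the stellar flux at distance d: S = L/(4πd²) = 1.39×10²⁷/(4π·(1.87×10¹¹)²) = 3163 W/m².
For an isothermal sphere, absorbed (1−a)S·πr² = emitted σ·4πr²·T⁴, so T⁴ = (1−a)S/(4σ).
T⁴ = 0.540·3163/(4·5.67×10⁻⁸) = 7.531×10⁹ K⁴.

T ≈ 295 K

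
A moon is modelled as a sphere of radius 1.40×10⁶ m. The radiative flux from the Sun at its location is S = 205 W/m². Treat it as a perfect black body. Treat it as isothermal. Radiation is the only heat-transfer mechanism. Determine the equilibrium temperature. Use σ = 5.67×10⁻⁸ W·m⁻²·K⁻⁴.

T ≈ 173 K

At equilibrium, absorbed power = emitted power.
Absorbing cross-section = πr² = 6.158×10¹² m²; emitting surface = 4πr² = 2.463×10¹³ m² (ratio 4).
S·A_cross = εσ·A_surf·T⁴  ⇒  T⁴ = S/(4σ).
T⁴ = 1.00·205/(4·5.67×10⁻⁸) = 9.039×10⁸ K⁴.
T = (9.039×10⁸)^(1/4).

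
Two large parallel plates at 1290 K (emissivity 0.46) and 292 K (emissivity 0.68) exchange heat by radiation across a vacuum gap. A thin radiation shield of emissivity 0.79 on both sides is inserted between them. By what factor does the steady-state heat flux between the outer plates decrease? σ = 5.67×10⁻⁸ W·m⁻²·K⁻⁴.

Without shield: q₀ = σΔ(T⁴)/(1/ε₁+1/ε₂−1) with denominator 2.645.
With shield the two gaps are in series; the resistances add: (1/ε₁+1/ε_s−1)+(1/ε_s+1/ε₂−1) = 2.440+1.736 = 4.176.
Heat-flux ratio q₀/q = 4.176/2.645.

factor ≈ 1.58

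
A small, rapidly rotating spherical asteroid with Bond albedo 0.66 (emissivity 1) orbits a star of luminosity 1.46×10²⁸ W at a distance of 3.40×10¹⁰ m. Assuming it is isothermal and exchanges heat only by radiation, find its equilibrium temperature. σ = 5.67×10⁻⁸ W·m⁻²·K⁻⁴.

First find the stellar flux at distance d: S = L/(4πd²) = 1.46×10²⁸/(4π·(3.40×10¹⁰)²) = 1.005×10⁶ W/m².
For an isothermal sphere, absorbed (1−a)S·πr² = emitted σ·4πr²·T⁴, so T⁴ = (1−a)S/(4σ).
T⁴ = 0.340·1.005×10⁶/(4·5.67×10⁻⁸) = 1.507×10¹² K⁴.

T ≈ 1110 K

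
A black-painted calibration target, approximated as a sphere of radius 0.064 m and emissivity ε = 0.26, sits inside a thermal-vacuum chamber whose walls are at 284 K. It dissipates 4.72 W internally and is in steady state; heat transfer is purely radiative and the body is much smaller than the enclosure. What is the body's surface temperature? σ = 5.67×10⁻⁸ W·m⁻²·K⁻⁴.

For a small grey body in a large enclosure, net radiated power = εσA(T⁴ − T_w⁴).
Steady state: P = εσA(T⁴ − T_w⁴) with A = 4πr² = 0.05147 m².
T⁴ = P/(εσA) + T_w⁴ = 4.72/(0.26·5.67×10⁻⁸·0.05147) + (284)⁴
    = 6.220×10⁹ + 6.505×10⁹ = 1.273×10¹⁰ K⁴.

T ≈ 336 K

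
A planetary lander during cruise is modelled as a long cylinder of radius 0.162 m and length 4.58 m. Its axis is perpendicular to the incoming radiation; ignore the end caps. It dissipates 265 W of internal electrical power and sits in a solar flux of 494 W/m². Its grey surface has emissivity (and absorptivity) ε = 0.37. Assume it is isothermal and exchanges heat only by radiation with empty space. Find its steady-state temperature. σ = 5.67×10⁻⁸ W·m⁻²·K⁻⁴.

At steady state, absorbed solar power + internal power = radiated power.
Absorbed: α·S·A_cross = 0.37·494·1.484 = 271.2 W (cross-section 2rL).
Total input = 271.2 + 265 = 536.2 W.
Radiated: εσ·A_surf·T⁴ with A_surf = 2πrL = 4.662 m².
T⁴ = 536.2/(0.37·5.67×10⁻⁸·4.662) = 5.483×10⁹ K⁴.

T ≈ 272 K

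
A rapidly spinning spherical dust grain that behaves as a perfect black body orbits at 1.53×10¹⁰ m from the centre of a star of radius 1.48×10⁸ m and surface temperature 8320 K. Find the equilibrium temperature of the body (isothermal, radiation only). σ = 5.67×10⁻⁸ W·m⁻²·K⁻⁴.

The star's surface emits σT_*⁴; at distance d the flux is S = σT_*⁴(R_*/d)².
S = 5.67×10⁻⁸·(8320)⁴·(1.48×10⁸/1.53×10¹⁰)² = 25420 W/m².
For an isothermal sphere T⁴ = (1−a)S/(4σ) = 1.121×10¹¹ K⁴.

T ≈ 579 K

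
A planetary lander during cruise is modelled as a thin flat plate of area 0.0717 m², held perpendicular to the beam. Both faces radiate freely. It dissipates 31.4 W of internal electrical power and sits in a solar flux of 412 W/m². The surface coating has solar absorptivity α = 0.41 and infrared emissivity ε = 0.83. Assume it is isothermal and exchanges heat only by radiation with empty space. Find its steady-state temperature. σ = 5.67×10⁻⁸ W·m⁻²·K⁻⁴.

At steady state, absorbed solar power + internal power = radiated power.
Absorbed: α·S·A_cross = 0.41·412·0.07170 = 12.11 W (cross-section A).
Total input = 12.11 + 31.4 = 43.51 W.
Radiated: εσ·A_surf·T⁴ with A_surf = 2A = 0.1434 m².
T⁴ = 43.51/(0.83·5.67×10⁻⁸·0.1434) = 6.448×10⁹ K⁴.

T ≈ 283 K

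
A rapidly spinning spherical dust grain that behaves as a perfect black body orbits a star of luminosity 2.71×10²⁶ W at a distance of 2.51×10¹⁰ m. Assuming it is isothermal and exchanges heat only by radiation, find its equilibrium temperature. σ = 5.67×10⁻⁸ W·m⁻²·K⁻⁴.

T ≈ 623 K

First find the stellar flux at distance d: S = L/(4πd²) = 2.71×10²⁶/(4π·(2.51×10¹⁰)²) = 34230 W/m².
For an isothermal sphere, absorbed (1−a)S·πr² = emitted σ·4πr²·T⁴, so T⁴ = (1−a)S/(4σ).
T⁴ = 1.00·34230/(4·5.67×10⁻⁸) = 1.509×10¹¹ K⁴.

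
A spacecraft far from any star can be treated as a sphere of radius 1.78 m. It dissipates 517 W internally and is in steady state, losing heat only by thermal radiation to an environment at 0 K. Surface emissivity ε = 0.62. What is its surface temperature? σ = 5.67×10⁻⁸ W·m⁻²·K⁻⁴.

Steady state: internal power = radiated power, P = εσA T⁴.
Radiating area A = 4πr² = 39.82 m².
T⁴ = P/(εσA) = 517/(0.62·5.67×10⁻⁸·39.82) = 3.694×10⁸ K⁴.
T = (3.694×10⁸)^(1/4).

T ≈ 139 K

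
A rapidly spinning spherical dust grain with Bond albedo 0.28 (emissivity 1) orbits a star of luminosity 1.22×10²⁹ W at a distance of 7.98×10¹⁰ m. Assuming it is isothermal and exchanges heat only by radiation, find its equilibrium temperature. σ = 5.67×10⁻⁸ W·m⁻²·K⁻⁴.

First find the stellar flux at distance d: S = L/(4πd²) = 1.22×10²⁹/(4π·(7.98×10¹⁰)²) = 1.525×10⁶ W/m².
For an isothermal sphere, absorbed (1−a)S·πr² = emitted σ·4πr²·T⁴, so T⁴ = (1−a)S/(4σ).
T⁴ = 0.720·1.525×10⁶/(4·5.67×10⁻⁸) = 4.840×10¹² K⁴.

T ≈ 1480 K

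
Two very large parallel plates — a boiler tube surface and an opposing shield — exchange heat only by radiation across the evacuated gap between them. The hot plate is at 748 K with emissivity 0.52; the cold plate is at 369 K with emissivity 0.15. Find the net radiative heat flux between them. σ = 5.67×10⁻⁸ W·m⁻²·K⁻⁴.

For two infinite grey parallel plates, q = σ(T₁⁴ − T₂⁴)/(1/ε₁ + 1/ε₂ − 1).
T₁⁴ − T₂⁴ = 3.130×10¹¹ − 1.854×10¹⁰ = 2.945×10¹¹ K⁴.
1/ε₁ + 1/ε₂ − 1 = 1.923 + 6.667 − 1 = 7.590.
q = 5.67×10⁻⁸ × 2.945×10¹¹ / 7.590.

q ≈ 2200 W/m²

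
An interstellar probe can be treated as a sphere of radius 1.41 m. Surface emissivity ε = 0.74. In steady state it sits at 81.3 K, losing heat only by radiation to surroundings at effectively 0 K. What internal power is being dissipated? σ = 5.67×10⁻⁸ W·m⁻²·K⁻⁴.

P ≈ 45.8 W

Steady state: P = εσA T⁴.
A = 4πr² = 24.98 m²; T⁴ = (81.3)⁴ = 4.369×10⁷ K⁴.
P = 0.74 × 5.67×10⁻⁸ × 24.98 × 4.369×10⁷.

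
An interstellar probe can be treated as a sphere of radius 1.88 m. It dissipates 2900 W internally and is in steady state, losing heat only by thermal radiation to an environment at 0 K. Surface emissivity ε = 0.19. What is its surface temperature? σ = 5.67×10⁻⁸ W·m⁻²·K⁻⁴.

T ≈ 279 K

Steady state: internal power = radiated power, P = εσA T⁴.
Radiating area A = 4πr² = 44.41 m².
T⁴ = P/(εσA) = 2900/(0.19·5.67×10⁻⁸·44.41) = 6.061×10⁹ K⁴.
T = (6.061×10⁹)^(1/4).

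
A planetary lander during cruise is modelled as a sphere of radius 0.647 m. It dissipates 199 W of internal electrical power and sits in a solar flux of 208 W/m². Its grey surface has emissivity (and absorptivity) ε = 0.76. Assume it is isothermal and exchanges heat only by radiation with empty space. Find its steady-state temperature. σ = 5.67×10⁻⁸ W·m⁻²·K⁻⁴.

T ≈ 206 K

At steady state, absorbed solar power + internal power = radiated power.
Absorbed: α·S·A_cross = 0.76·208·1.315 = 207.9 W (cross-section πr²).
Total input = 207.9 + 199 = 406.9 W.
Radiated: εσ·A_surf·T⁴ with A_surf = 4πr² = 5.260 m².
T⁴ = 406.9/(0.76·5.67×10⁻⁸·5.260) = 1.795×10⁹ K⁴.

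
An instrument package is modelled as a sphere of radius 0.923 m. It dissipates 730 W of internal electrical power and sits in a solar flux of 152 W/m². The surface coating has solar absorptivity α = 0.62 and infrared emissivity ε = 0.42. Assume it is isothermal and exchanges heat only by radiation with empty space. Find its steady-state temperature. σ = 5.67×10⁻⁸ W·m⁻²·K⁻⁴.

T ≈ 249 K

At steady state, absorbed solar power + internal power = radiated power.
Absorbed: α·S·A_cross = 0.62·152·2.676 = 252.2 W (cross-section πr²).
Total input = 252.2 + 730 = 982.2 W.
Radiated: εσ·A_surf·T⁴ with A_surf = 4πr² = 10.71 m².
T⁴ = 982.2/(0.42·5.67×10⁻⁸·10.71) = 3.853×10⁹ K⁴.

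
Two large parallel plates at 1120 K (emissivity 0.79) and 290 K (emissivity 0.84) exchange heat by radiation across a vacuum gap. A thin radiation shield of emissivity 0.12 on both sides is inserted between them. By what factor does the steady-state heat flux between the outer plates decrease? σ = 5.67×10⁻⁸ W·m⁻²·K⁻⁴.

factor ≈ 11.8

Without shield: q₀ = σΔ(T⁴)/(1/ε₁+1/ε₂−1) with denominator 1.456.
With shield the two gaps are in series; the resistances add: (1/ε₁+1/ε_s−1)+(1/ε_s+1/ε₂−1) = 8.599+8.524 = 17.12.
Heat-flux ratio q₀/q = 17.12/1.456.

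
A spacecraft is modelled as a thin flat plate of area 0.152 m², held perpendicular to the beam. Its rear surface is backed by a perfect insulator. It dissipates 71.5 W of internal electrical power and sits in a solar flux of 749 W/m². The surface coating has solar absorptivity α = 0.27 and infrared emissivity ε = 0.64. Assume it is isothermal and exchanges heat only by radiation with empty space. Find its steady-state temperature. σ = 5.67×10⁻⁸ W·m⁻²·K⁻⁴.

At steady state, absorbed solar power + internal power = radiated power.
Absorbed: α·S·A_cross = 0.27·749·0.1520 = 30.74 W (cross-section A).
Total input = 30.74 + 71.5 = 102.2 W.
Radiated: εσ·A_surf·T⁴ with A_surf = A = 0.1520 m².
T⁴ = 102.2/(0.64·5.67×10⁻⁸·0.1520) = 1.854×10¹⁰ K⁴.

T ≈ 369 K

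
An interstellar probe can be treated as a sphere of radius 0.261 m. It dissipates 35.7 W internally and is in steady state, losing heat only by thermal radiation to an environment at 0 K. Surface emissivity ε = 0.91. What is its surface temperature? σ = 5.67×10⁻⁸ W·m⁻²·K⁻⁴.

T ≈ 169 K

Steady state: internal power = radiated power, P = εσA T⁴.
Radiating area A = 4πr² = 0.8560 m².
T⁴ = P/(εσA) = 35.7/(0.91·5.67×10⁻⁸·0.8560) = 8.083×10⁸ K⁴.
T = (8.083×10⁸)^(1/4).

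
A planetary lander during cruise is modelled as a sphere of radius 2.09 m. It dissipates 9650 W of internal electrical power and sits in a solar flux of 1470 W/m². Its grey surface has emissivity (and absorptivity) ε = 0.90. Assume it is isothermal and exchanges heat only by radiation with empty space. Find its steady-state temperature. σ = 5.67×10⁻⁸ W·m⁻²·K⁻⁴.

At steady state, absorbed solar power + internal power = radiated power.
Absorbed: α·S·A_cross = 0.90·1470·13.72 = 18160 W (cross-section πr²).
Total input = 18160 + 9650 = 27810 W.
Radiated: εσ·A_surf·T⁴ with A_surf = 4πr² = 54.89 m².
T⁴ = 27810/(0.90·5.67×10⁻⁸·54.89) = 9.927×10⁹ K⁴.

T ≈ 316 K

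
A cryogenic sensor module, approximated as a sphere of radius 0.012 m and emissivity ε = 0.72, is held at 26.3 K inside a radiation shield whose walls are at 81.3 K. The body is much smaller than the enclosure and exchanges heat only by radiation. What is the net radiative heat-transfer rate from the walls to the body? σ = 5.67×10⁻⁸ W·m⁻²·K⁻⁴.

P_net ≈ 0.00319 W

For a small grey body in a large enclosure: P_net = εσA(T_body⁴ − T_wall⁴).
A = 4πr² = 0.001810 m²; T_body⁴ − T_wall⁴ = 4.784×10⁵ − 4.369×10⁷ = -4.321×10⁷ K⁴.
|P_net| = 0.72·5.67×10⁻⁸·0.001810·4.321×10⁷.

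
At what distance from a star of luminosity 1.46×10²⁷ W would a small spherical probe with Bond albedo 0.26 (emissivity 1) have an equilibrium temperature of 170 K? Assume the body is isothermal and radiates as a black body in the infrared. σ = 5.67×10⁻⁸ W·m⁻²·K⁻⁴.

d ≈ 6.74×10¹¹ m

For an isothermal black-emitting sphere, (1−a)S·πr² = σ·4πr²·T⁴ ⇒ S = 4σT⁴/(1−a).
S = 4·5.67×10⁻⁸·(170)⁴/0.740 = 256.0 W/m².
Flux falls as S = L/(4πd²), so d = √(L/(4πS)) = √(1.46×10²⁷/(4π·256.0)).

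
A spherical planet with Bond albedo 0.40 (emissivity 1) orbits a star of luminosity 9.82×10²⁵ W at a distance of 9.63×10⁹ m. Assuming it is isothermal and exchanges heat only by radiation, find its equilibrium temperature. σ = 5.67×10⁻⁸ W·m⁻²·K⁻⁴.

First find the stellar flux at distance d: S = L/(4πd²) = 9.82×10²⁵/(4π·(9.63×10⁹)²) = 84270 W/m².
For an isothermal sphere, absorbed (1−a)S·πr² = emitted σ·4πr²·T⁴, so T⁴ = (1−a)S/(4σ).
T⁴ = 0.600·84270/(4·5.67×10⁻⁸) = 2.229×10¹¹ K⁴.

T ≈ 687 K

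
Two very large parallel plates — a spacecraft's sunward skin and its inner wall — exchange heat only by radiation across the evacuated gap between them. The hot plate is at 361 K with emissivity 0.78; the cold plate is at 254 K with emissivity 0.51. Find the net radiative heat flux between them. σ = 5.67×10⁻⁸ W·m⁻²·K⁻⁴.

q ≈ 324 W/m²

For two infinite grey parallel plates, q = σ(T₁⁴ − T₂⁴)/(1/ε₁ + 1/ε₂ − 1).
T₁⁴ − T₂⁴ = 1.698×10¹⁰ − 4.162×10⁹ = 1.282×10¹⁰ K⁴.
1/ε₁ + 1/ε₂ − 1 = 1.282 + 1.961 − 1 = 2.243.
q = 5.67×10⁻⁸ × 1.282×10¹⁰ / 2.243.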